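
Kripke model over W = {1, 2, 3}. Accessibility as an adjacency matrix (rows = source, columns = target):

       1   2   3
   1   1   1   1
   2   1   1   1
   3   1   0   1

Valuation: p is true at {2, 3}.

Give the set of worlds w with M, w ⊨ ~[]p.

{1, 2, 3}

1: []p is F. ✓
2: []p is F. ✓
3: []p is F. ✓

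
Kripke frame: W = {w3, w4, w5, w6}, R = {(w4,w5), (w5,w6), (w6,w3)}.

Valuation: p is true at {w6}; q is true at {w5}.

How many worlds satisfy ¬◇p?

3

w3: ◇p is F. ✓
w4: ◇p is F. ✓
w5: ◇p is T. ✗
w6: ◇p is F. ✓
Satisfying worlds: {w3, w4, w6}.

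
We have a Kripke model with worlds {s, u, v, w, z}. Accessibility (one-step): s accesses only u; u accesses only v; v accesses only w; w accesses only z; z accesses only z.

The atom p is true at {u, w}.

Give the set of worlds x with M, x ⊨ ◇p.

{s, v}

s: successors {u}; p there: u:T. ✓
u: successors {v}; p there: v:F. ✗
v: successors {w}; p there: w:T. ✓
w: successors {z}; p there: z:F. ✗
z: successors {z}; p there: z:F. ✗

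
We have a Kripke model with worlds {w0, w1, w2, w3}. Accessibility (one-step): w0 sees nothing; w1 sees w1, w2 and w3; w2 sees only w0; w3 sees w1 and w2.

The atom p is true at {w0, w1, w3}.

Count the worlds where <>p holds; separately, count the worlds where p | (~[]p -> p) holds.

3 and 4

For <>p:
w0: no successors, so <>p fails. ✗
w1: successors {w1, w2, w3}; p there: w1:T, w2:F, w3:T. ✓
w2: successors {w0}; p there: w0:T. ✓
w3: successors {w1, w2}; p there: w1:T, w2:F. ✓
— 3 worlds.
For p | (~[]p -> p):
w0: p is T, ~[]p -> p is T. ✓
w1: p is T, ~[]p -> p is T. ✓
w2: p is F, ~[]p -> p is T. ✓
w3: p is T, ~[]p -> p is T. ✓
— 4 worlds.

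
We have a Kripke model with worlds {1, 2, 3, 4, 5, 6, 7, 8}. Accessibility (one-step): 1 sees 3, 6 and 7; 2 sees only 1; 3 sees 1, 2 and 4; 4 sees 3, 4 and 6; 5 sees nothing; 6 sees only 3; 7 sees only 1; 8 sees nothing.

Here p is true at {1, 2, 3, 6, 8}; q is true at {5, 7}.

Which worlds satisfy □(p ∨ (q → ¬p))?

{1, 2, 3, 4, 5, 6, 7, 8}

1: successors {3, 6, 7}; p ∨ (q → ¬p) there: 3:T, 6:T, 7:T. ✓
2: successors {1}; p ∨ (q → ¬p) there: 1:T. ✓
3: successors {1, 2, 4}; p ∨ (q → ¬p) there: 1:T, 2:T, 4:T. ✓
4: successors {3, 4, 6}; p ∨ (q → ¬p) there: 3:T, 4:T, 6:T. ✓
5: no successors, so □(p ∨ (q → ¬p)) holds vacuously. ✓
6: successors {3}; p ∨ (q → ¬p) there: 3:T. ✓
7: successors {1}; p ∨ (q → ¬p) there: 1:T. ✓
8: no successors, so □(p ∨ (q → ¬p)) holds vacuously. ✓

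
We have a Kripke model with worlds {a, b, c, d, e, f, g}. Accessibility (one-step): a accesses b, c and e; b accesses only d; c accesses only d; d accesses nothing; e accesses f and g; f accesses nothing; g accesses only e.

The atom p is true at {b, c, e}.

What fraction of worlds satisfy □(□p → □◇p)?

6/7

a: successors {b, c, e}; □p → □◇p there: b:T, c:T, e:T. ✓
b: successors {d}; □p → □◇p there: d:T. ✓
c: successors {d}; □p → □◇p there: d:T. ✓
d: no successors, so □(□p → □◇p) holds vacuously. ✓
e: successors {f, g}; □p → □◇p there: f:T, g:F. ✗
f: no successors, so □(□p → □◇p) holds vacuously. ✓
g: successors {e}; □p → □◇p there: e:T. ✓
That's 6 of 7 worlds, so 6/7.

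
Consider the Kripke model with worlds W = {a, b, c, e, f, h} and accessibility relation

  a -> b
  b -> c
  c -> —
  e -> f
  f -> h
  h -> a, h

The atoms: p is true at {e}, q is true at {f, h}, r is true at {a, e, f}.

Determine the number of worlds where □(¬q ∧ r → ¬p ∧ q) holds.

5

a: successors {b}; ¬q ∧ r → ¬p ∧ q there: b:T. ✓
b: successors {c}; ¬q ∧ r → ¬p ∧ q there: c:T. ✓
c: no successors, so □(¬q ∧ r → ¬p ∧ q) holds vacuously. ✓
e: successors {f}; ¬q ∧ r → ¬p ∧ q there: f:T. ✓
f: successors {h}; ¬q ∧ r → ¬p ∧ q there: h:T. ✓
h: successors {a, h}; ¬q ∧ r → ¬p ∧ q there: a:F, h:T. ✗
Satisfying worlds: {a, b, c, e, f}.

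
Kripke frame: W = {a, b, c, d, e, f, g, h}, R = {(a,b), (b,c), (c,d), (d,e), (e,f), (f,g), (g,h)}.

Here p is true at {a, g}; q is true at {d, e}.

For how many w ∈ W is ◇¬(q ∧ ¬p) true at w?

5

a: successors {b}; ¬(q ∧ ¬p) there: b:T. ✓
b: successors {c}; ¬(q ∧ ¬p) there: c:T. ✓
c: successors {d}; ¬(q ∧ ¬p) there: d:F. ✗
d: successors {e}; ¬(q ∧ ¬p) there: e:F. ✗
e: successors {f}; ¬(q ∧ ¬p) there: f:T. ✓
f: successors {g}; ¬(q ∧ ¬p) there: g:T. ✓
g: successors {h}; ¬(q ∧ ¬p) there: h:T. ✓
h: no successors, so ◇¬(q ∧ ¬p) fails. ✗
Satisfying worlds: {a, b, e, f, g}.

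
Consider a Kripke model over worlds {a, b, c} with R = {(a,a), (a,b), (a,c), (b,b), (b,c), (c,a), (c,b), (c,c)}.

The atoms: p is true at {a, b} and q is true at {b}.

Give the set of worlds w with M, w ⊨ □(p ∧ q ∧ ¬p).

a: successors {a, b, c}; p ∧ q ∧ ¬p there: a:F, b:F, c:F. ✗
b: successors {b, c}; p ∧ q ∧ ¬p there: b:F, c:F. ✗
c: successors {a, b, c}; p ∧ q ∧ ¬p there: a:F, b:F, c:F. ✗

∅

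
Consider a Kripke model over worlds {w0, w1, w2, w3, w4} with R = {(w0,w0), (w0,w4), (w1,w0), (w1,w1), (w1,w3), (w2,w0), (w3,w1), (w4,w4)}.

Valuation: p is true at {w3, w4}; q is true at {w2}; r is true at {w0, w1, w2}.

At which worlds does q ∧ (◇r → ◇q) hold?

w0: q is F, ◇r → ◇q is F. ✗
w1: q is F, ◇r → ◇q is F. ✗
w2: q is T, ◇r → ◇q is F. ✗
w3: q is F, ◇r → ◇q is F. ✗
w4: q is F, ◇r → ◇q is T. ✗

∅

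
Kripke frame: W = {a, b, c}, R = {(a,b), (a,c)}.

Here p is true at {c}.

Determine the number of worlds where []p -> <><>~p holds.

1

a: []p is F, <><>~p is F. ✓
b: []p is T, <><>~p is F. ✗
c: []p is T, <><>~p is F. ✗
Satisfying worlds: {a}.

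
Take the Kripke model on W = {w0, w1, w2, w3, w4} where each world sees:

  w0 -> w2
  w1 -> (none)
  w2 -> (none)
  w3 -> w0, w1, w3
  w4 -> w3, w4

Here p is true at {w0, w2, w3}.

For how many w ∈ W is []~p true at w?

w0: successors {w2}; ~p there: w2:F. ✗
w1: no successors, so []~p holds vacuously. ✓
w2: no successors, so []~p holds vacuously. ✓
w3: successors {w0, w1, w3}; ~p there: w0:F, w1:T, w3:F. ✗
w4: successors {w3, w4}; ~p there: w3:F, w4:T. ✗
Satisfying worlds: {w1, w2}.

2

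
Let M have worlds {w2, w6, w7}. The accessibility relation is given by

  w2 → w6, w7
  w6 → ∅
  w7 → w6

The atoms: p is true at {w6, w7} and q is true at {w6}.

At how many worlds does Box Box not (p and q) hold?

2

w2: successors {w6, w7}; Box not (p and q) there: w6:T, w7:F. ✗
w6: no successors, so Box Box not (p and q) holds vacuously. ✓
w7: successors {w6}; Box not (p and q) there: w6:T. ✓
Satisfying worlds: {w6, w7}.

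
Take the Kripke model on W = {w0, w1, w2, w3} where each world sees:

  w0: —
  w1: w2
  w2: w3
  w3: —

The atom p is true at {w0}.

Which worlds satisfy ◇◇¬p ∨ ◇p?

w0: ◇◇¬p is F, ◇p is F. ✗
w1: ◇◇¬p is T, ◇p is F. ✓
w2: ◇◇¬p is F, ◇p is F. ✗
w3: ◇◇¬p is F, ◇p is F. ✗

{w1}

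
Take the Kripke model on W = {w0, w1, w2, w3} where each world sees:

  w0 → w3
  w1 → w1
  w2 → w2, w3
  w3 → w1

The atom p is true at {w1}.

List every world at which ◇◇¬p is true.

w0: successors {w3}; ◇¬p there: w3:F. ✗
w1: successors {w1}; ◇¬p there: w1:F. ✗
w2: successors {w2, w3}; ◇¬p there: w2:T, w3:F. ✓
w3: successors {w1}; ◇¬p there: w1:F. ✗

{w2}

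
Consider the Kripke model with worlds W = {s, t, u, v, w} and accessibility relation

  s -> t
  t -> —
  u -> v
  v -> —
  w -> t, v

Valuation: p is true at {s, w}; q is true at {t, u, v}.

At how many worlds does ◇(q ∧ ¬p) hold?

s: successors {t}; q ∧ ¬p there: t:T. ✓
t: no successors, so ◇(q ∧ ¬p) fails. ✗
u: successors {v}; q ∧ ¬p there: v:T. ✓
v: no successors, so ◇(q ∧ ¬p) fails. ✗
w: successors {t, v}; q ∧ ¬p there: t:T, v:T. ✓
Satisfying worlds: {s, u, w}.

3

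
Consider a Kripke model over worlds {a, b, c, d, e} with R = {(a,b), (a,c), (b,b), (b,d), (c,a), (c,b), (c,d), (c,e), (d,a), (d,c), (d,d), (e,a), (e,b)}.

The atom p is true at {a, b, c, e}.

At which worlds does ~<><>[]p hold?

a: <><>[]p is T. ✗
b: <><>[]p is T. ✗
c: <><>[]p is T. ✗
d: <><>[]p is T. ✗
e: <><>[]p is F. ✓

{e}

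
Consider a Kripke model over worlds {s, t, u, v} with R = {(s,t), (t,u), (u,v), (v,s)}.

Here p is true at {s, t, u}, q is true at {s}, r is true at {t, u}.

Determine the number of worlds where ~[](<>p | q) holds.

1

s: [](<>p | q) is T. ✗
t: [](<>p | q) is F. ✓
u: [](<>p | q) is T. ✗
v: [](<>p | q) is T. ✗
Satisfying worlds: {t}.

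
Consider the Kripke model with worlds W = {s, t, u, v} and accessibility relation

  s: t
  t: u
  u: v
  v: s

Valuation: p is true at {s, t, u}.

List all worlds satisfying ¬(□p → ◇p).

s: □p → ◇p is T. ✗
t: □p → ◇p is T. ✗
u: □p → ◇p is T. ✗
v: □p → ◇p is T. ✗

∅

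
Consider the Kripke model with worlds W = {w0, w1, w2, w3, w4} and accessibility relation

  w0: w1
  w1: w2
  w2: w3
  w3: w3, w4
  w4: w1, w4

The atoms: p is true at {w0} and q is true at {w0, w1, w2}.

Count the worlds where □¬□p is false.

0

w0: successors {w1}; ¬□p there: w1:T. ✓
w1: successors {w2}; ¬□p there: w2:T. ✓
w2: successors {w3}; ¬□p there: w3:T. ✓
w3: successors {w3, w4}; ¬□p there: w3:T, w4:T. ✓
w4: successors {w1, w4}; ¬□p there: w1:T, w4:T. ✓
Satisfying worlds: {w0, w1, w2, w3, w4}.
So □¬□p fails at the other 0 worlds.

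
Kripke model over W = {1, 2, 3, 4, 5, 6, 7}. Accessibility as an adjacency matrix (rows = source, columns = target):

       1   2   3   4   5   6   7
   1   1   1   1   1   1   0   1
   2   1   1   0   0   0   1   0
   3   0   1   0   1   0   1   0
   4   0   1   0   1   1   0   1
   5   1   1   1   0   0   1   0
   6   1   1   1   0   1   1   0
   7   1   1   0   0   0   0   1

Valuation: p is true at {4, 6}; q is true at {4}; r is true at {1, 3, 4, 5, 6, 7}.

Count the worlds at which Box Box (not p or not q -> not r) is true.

1: successors {1, 2, 3, 4, 5, 7}; Box (not p or not q -> not r) there: 1:F, 2:F, 3:F, 4:F, 5:F, 7:F. ✗
2: successors {1, 2, 6}; Box (not p or not q -> not r) there: 1:F, 2:F, 6:F. ✗
3: successors {2, 4, 6}; Box (not p or not q -> not r) there: 2:F, 4:F, 6:F. ✗
4: successors {2, 4, 5, 7}; Box (not p or not q -> not r) there: 2:F, 4:F, 5:F, 7:F. ✗
5: successors {1, 2, 3, 6}; Box (not p or not q -> not r) there: 1:F, 2:F, 3:F, 6:F. ✗
6: successors {1, 2, 3, 5, 6}; Box (not p or not q -> not r) there: 1:F, 2:F, 3:F, 5:F, 6:F. ✗
7: successors {1, 2, 7}; Box (not p or not q -> not r) there: 1:F, 2:F, 7:F. ✗
Satisfying worlds: ∅.

0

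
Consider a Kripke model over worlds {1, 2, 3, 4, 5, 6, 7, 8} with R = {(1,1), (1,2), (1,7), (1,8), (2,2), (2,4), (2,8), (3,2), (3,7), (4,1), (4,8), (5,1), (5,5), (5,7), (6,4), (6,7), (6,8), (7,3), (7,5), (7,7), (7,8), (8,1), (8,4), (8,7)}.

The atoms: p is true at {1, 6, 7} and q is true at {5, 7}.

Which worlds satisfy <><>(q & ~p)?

{1, 3, 5, 6, 7, 8}

1: successors {1, 2, 7, 8}; <>(q & ~p) there: 1:F, 2:F, 7:T, 8:F. ✓
2: successors {2, 4, 8}; <>(q & ~p) there: 2:F, 4:F, 8:F. ✗
3: successors {2, 7}; <>(q & ~p) there: 2:F, 7:T. ✓
4: successors {1, 8}; <>(q & ~p) there: 1:F, 8:F. ✗
5: successors {1, 5, 7}; <>(q & ~p) there: 1:F, 5:T, 7:T. ✓
6: successors {4, 7, 8}; <>(q & ~p) there: 4:F, 7:T, 8:F. ✓
7: successors {3, 5, 7, 8}; <>(q & ~p) there: 3:F, 5:T, 7:T, 8:F. ✓
8: successors {1, 4, 7}; <>(q & ~p) there: 1:F, 4:F, 7:T. ✓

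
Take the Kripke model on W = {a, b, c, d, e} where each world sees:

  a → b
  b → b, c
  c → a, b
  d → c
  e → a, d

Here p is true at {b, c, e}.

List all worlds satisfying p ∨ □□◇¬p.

a: p is F, □□◇¬p is F. ✗
b: p is T, □□◇¬p is F. ✓
c: p is T, □□◇¬p is F. ✓
d: p is F, □□◇¬p is F. ✗
e: p is T, □□◇¬p is F. ✓

{b, c, e}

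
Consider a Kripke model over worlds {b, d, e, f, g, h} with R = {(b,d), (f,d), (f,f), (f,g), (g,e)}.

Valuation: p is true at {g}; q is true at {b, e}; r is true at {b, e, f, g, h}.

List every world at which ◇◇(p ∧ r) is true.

b: successors {d}; ◇(p ∧ r) there: d:F. ✗
d: no successors, so ◇◇(p ∧ r) fails. ✗
e: no successors, so ◇◇(p ∧ r) fails. ✗
f: successors {d, f, g}; ◇(p ∧ r) there: d:F, f:T, g:F. ✓
g: successors {e}; ◇(p ∧ r) there: e:F. ✗
h: no successors, so ◇◇(p ∧ r) fails. ✗

{f}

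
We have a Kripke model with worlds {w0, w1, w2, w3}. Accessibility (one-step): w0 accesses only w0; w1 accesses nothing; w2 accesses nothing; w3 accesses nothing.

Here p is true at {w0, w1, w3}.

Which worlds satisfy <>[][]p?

w0: successors {w0}; [][]p there: w0:T. ✓
w1: no successors, so <>[][]p fails. ✗
w2: no successors, so <>[][]p fails. ✗
w3: no successors, so <>[][]p fails. ✗

{w0}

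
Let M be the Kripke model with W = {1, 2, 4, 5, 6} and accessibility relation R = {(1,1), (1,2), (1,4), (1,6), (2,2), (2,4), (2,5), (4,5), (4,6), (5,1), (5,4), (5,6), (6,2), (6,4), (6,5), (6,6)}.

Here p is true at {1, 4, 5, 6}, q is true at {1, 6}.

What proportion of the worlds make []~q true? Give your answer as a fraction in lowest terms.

1: successors {1, 2, 4, 6}; ~q there: 1:F, 2:T, 4:T, 6:F. ✗
2: successors {2, 4, 5}; ~q there: 2:T, 4:T, 5:T. ✓
4: successors {5, 6}; ~q there: 5:T, 6:F. ✗
5: successors {1, 4, 6}; ~q there: 1:F, 4:T, 6:F. ✗
6: successors {2, 4, 5, 6}; ~q there: 2:T, 4:T, 5:T, 6:F. ✗
That's 1 of 5 worlds, so 1/5.

1/5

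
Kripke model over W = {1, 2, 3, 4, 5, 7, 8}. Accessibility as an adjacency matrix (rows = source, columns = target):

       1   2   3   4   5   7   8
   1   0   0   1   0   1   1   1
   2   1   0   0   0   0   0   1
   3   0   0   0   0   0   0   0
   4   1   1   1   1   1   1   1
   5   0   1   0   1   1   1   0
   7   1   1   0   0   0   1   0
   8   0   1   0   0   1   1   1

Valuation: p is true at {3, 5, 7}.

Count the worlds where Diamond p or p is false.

1

1: Diamond p is T, p is F. ✓
2: Diamond p is F, p is F. ✗
3: Diamond p is F, p is T. ✓
4: Diamond p is T, p is F. ✓
5: Diamond p is T, p is T. ✓
7: Diamond p is T, p is T. ✓
8: Diamond p is T, p is F. ✓
Satisfying worlds: {1, 3, 4, 5, 7, 8}.
So Diamond p or p fails at the other 1 world.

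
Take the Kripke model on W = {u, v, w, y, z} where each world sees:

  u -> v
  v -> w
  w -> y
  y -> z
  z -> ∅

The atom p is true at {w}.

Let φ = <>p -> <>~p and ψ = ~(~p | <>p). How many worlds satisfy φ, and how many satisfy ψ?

For <>p -> <>~p:
u: <>p is F, <>~p is T. ✓
v: <>p is T, <>~p is F. ✗
w: <>p is F, <>~p is T. ✓
y: <>p is F, <>~p is T. ✓
z: <>p is F, <>~p is F. ✓
— 4 worlds.
For ~(~p | <>p):
u: ~p | <>p is T. ✗
v: ~p | <>p is T. ✗
w: ~p | <>p is F. ✓
y: ~p | <>p is T. ✗
z: ~p | <>p is T. ✗
— 1 world.

4 and 1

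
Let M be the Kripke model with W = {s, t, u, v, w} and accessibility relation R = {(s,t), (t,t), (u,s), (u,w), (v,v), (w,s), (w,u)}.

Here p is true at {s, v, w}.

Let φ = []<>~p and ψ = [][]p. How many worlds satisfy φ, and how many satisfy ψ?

For []<>~p:
s: successors {t}; <>~p there: t:T. ✓
t: successors {t}; <>~p there: t:T. ✓
u: successors {s, w}; <>~p there: s:T, w:T. ✓
v: successors {v}; <>~p there: v:F. ✗
w: successors {s, u}; <>~p there: s:T, u:F. ✗
— 3 worlds.
For [][]p:
s: successors {t}; []p there: t:F. ✗
t: successors {t}; []p there: t:F. ✗
u: successors {s, w}; []p there: s:F, w:F. ✗
v: successors {v}; []p there: v:T. ✓
w: successors {s, u}; []p there: s:F, u:T. ✗
— 1 world.

3 and 1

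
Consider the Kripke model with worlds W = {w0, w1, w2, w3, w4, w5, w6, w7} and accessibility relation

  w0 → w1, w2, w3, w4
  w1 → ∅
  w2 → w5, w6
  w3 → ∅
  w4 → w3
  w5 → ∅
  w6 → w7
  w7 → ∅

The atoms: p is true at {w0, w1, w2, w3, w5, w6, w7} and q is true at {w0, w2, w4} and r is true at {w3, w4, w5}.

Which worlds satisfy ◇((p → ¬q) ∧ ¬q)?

w0: successors {w1, w2, w3, w4}; (p → ¬q) ∧ ¬q there: w1:T, w2:F, w3:T, w4:F. ✓
w1: no successors, so ◇((p → ¬q) ∧ ¬q) fails. ✗
w2: successors {w5, w6}; (p → ¬q) ∧ ¬q there: w5:T, w6:T. ✓
w3: no successors, so ◇((p → ¬q) ∧ ¬q) fails. ✗
w4: successors {w3}; (p → ¬q) ∧ ¬q there: w3:T. ✓
w5: no successors, so ◇((p → ¬q) ∧ ¬q) fails. ✗
w6: successors {w7}; (p → ¬q) ∧ ¬q there: w7:T. ✓
w7: no successors, so ◇((p → ¬q) ∧ ¬q) fails. ✗

{w0, w2, w4, w6}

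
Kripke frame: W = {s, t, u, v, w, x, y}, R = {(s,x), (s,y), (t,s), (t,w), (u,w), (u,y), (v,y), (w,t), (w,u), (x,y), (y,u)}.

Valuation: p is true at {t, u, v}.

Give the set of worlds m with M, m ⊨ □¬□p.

s: successors {x, y}; ¬□p there: x:T, y:F. ✗
t: successors {s, w}; ¬□p there: s:T, w:F. ✗
u: successors {w, y}; ¬□p there: w:F, y:F. ✗
v: successors {y}; ¬□p there: y:F. ✗
w: successors {t, u}; ¬□p there: t:T, u:T. ✓
x: successors {y}; ¬□p there: y:F. ✗
y: successors {u}; ¬□p there: u:T. ✓

{w, y}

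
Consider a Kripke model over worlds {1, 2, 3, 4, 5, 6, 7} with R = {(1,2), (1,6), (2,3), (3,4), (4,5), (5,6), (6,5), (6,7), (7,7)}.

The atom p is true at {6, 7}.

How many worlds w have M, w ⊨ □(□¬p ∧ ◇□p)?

1: successors {2, 6}; □¬p ∧ ◇□p there: 2:F, 6:F. ✗
2: successors {3}; □¬p ∧ ◇□p there: 3:F. ✗
3: successors {4}; □¬p ∧ ◇□p there: 4:T. ✓
4: successors {5}; □¬p ∧ ◇□p there: 5:F. ✗
5: successors {6}; □¬p ∧ ◇□p there: 6:F. ✗
6: successors {5, 7}; □¬p ∧ ◇□p there: 5:F, 7:F. ✗
7: successors {7}; □¬p ∧ ◇□p there: 7:F. ✗
Satisfying worlds: {3}.

1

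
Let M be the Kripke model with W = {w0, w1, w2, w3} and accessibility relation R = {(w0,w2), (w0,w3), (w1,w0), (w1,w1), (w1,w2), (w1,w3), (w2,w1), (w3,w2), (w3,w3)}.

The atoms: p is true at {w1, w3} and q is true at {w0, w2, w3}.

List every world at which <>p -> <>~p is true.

w0: <>p is T, <>~p is T. ✓
w1: <>p is T, <>~p is T. ✓
w2: <>p is T, <>~p is F. ✗
w3: <>p is T, <>~p is T. ✓

{w0, w1, w3}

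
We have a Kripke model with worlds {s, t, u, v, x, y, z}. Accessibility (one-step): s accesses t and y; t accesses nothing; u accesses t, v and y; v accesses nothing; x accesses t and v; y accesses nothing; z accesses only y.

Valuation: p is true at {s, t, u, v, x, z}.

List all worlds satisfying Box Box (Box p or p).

s: successors {t, y}; Box (Box p or p) there: t:T, y:T. ✓
t: no successors, so Box Box (Box p or p) holds vacuously. ✓
u: successors {t, v, y}; Box (Box p or p) there: t:T, v:T, y:T. ✓
v: no successors, so Box Box (Box p or p) holds vacuously. ✓
x: successors {t, v}; Box (Box p or p) there: t:T, v:T. ✓
y: no successors, so Box Box (Box p or p) holds vacuously. ✓
z: successors {y}; Box (Box p or p) there: y:T. ✓

{s, t, u, v, x, y, z}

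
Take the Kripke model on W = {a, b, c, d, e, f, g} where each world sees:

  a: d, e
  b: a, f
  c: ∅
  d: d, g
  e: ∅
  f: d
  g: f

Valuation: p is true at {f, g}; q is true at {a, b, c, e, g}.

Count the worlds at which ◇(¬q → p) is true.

4

a: successors {d, e}; ¬q → p there: d:F, e:T. ✓
b: successors {a, f}; ¬q → p there: a:T, f:T. ✓
c: no successors, so ◇(¬q → p) fails. ✗
d: successors {d, g}; ¬q → p there: d:F, g:T. ✓
e: no successors, so ◇(¬q → p) fails. ✗
f: successors {d}; ¬q → p there: d:F. ✗
g: successors {f}; ¬q → p there: f:T. ✓
Satisfying worlds: {a, b, d, g}.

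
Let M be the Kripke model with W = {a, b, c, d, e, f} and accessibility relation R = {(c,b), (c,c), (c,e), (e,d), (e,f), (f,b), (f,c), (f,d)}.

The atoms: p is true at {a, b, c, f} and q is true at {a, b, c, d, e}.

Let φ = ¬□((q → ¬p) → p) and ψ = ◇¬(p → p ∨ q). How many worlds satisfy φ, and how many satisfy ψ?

3 and 0

For ¬□((q → ¬p) → p):
a: □((q → ¬p) → p) is T. ✗
b: □((q → ¬p) → p) is T. ✗
c: □((q → ¬p) → p) is F. ✓
d: □((q → ¬p) → p) is T. ✗
e: □((q → ¬p) → p) is F. ✓
f: □((q → ¬p) → p) is F. ✓
— 3 worlds.
For ◇¬(p → p ∨ q):
a: no successors, so ◇¬(p → p ∨ q) fails. ✗
b: no successors, so ◇¬(p → p ∨ q) fails. ✗
c: successors {b, c, e}; ¬(p → p ∨ q) there: b:F, c:F, e:F. ✗
d: no successors, so ◇¬(p → p ∨ q) fails. ✗
e: successors {d, f}; ¬(p → p ∨ q) there: d:F, f:F. ✗
f: successors {b, c, d}; ¬(p → p ∨ q) there: b:F, c:F, d:F. ✗
— 0 worlds.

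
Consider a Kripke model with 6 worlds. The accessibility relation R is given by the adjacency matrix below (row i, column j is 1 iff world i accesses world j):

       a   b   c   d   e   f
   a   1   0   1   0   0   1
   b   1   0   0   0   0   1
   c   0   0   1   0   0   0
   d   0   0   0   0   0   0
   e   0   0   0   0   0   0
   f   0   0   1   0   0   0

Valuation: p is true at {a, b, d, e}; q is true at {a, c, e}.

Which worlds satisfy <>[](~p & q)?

{a, b, c, f}

a: successors {a, c, f}; [](~p & q) there: a:F, c:T, f:T. ✓
b: successors {a, f}; [](~p & q) there: a:F, f:T. ✓
c: successors {c}; [](~p & q) there: c:T. ✓
d: no successors, so <>[](~p & q) fails. ✗
e: no successors, so <>[](~p & q) fails. ✗
f: successors {c}; [](~p & q) there: c:T. ✓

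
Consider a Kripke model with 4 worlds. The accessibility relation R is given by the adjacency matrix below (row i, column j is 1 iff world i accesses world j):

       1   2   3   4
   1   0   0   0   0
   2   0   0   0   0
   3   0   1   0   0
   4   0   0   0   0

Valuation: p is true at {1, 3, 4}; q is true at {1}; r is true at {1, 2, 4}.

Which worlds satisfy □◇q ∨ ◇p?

1: □◇q is T, ◇p is F. ✓
2: □◇q is T, ◇p is F. ✓
3: □◇q is F, ◇p is F. ✗
4: □◇q is T, ◇p is F. ✓

{1, 2, 4}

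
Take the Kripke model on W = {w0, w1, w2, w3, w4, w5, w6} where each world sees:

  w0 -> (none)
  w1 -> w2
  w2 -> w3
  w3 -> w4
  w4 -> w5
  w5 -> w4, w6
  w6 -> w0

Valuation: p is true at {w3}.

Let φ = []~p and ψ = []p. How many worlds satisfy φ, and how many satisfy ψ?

For []~p:
w0: no successors, so []~p holds vacuously. ✓
w1: successors {w2}; ~p there: w2:T. ✓
w2: successors {w3}; ~p there: w3:F. ✗
w3: successors {w4}; ~p there: w4:T. ✓
w4: successors {w5}; ~p there: w5:T. ✓
w5: successors {w4, w6}; ~p there: w4:T, w6:T. ✓
w6: successors {w0}; ~p there: w0:T. ✓
— 6 worlds.
For []p:
w0: no successors, so []p holds vacuously. ✓
w1: successors {w2}; p there: w2:F. ✗
w2: successors {w3}; p there: w3:T. ✓
w3: successors {w4}; p there: w4:F. ✗
w4: successors {w5}; p there: w5:F. ✗
w5: successors {w4, w6}; p there: w4:F, w6:F. ✗
w6: successors {w0}; p there: w0:F. ✗
— 2 worlds.

6 and 2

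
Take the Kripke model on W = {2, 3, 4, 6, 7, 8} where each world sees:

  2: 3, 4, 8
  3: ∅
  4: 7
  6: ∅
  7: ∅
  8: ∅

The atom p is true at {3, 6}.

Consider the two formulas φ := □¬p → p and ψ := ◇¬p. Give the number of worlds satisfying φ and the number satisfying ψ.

For □¬p → p:
2: □¬p is F, p is F. ✓
3: □¬p is T, p is T. ✓
4: □¬p is T, p is F. ✗
6: □¬p is T, p is T. ✓
7: □¬p is T, p is F. ✗
8: □¬p is T, p is F. ✗
— 3 worlds.
For ◇¬p:
2: successors {3, 4, 8}; ¬p there: 3:F, 4:T, 8:T. ✓
3: no successors, so ◇¬p fails. ✗
4: successors {7}; ¬p there: 7:T. ✓
6: no successors, so ◇¬p fails. ✗
7: no successors, so ◇¬p fails. ✗
8: no successors, so ◇¬p fails. ✗
— 2 worlds.

3 and 2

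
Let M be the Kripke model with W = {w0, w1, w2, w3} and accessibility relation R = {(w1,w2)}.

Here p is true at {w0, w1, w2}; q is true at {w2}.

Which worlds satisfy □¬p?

w0: no successors, so □¬p holds vacuously. ✓
w1: successors {w2}; ¬p there: w2:F. ✗
w2: no successors, so □¬p holds vacuously. ✓
w3: no successors, so □¬p holds vacuously. ✓

{w0, w2, w3}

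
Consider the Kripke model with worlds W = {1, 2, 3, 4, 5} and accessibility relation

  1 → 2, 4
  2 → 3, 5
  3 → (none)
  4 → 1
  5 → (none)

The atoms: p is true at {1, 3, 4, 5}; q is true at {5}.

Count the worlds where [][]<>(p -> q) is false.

2

1: successors {2, 4}; []<>(p -> q) there: 2:F, 4:T. ✗
2: successors {3, 5}; []<>(p -> q) there: 3:T, 5:T. ✓
3: no successors, so [][]<>(p -> q) holds vacuously. ✓
4: successors {1}; []<>(p -> q) there: 1:F. ✗
5: no successors, so [][]<>(p -> q) holds vacuously. ✓
Satisfying worlds: {2, 3, 5}.
So [][]<>(p -> q) fails at the other 2 worlds.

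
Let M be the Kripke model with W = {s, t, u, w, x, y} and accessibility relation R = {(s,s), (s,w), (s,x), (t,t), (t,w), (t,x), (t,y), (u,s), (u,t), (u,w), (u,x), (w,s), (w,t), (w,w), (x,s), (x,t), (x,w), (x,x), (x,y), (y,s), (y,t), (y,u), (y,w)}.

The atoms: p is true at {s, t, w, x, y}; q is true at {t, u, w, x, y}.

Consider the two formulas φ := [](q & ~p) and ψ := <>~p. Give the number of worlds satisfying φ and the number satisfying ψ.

0 and 1

For [](q & ~p):
s: successors {s, w, x}; q & ~p there: s:F, w:F, x:F. ✗
t: successors {t, w, x, y}; q & ~p there: t:F, w:F, x:F, y:F. ✗
u: successors {s, t, w, x}; q & ~p there: s:F, t:F, w:F, x:F. ✗
w: successors {s, t, w}; q & ~p there: s:F, t:F, w:F. ✗
x: successors {s, t, w, x, y}; q & ~p there: s:F, t:F, w:F, x:F, y:F. ✗
y: successors {s, t, u, w}; q & ~p there: s:F, t:F, u:T, w:F. ✗
— 0 worlds.
For <>~p:
s: successors {s, w, x}; ~p there: s:F, w:F, x:F. ✗
t: successors {t, w, x, y}; ~p there: t:F, w:F, x:F, y:F. ✗
u: successors {s, t, w, x}; ~p there: s:F, t:F, w:F, x:F. ✗
w: successors {s, t, w}; ~p there: s:F, t:F, w:F. ✗
x: successors {s, t, w, x, y}; ~p there: s:F, t:F, w:F, x:F, y:F. ✗
y: successors {s, t, u, w}; ~p there: s:F, t:F, u:T, w:F. ✓
— 1 world.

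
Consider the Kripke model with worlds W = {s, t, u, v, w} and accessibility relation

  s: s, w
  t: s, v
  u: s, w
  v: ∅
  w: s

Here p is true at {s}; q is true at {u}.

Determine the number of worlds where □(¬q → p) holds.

s: successors {s, w}; ¬q → p there: s:T, w:F. ✗
t: successors {s, v}; ¬q → p there: s:T, v:F. ✗
u: successors {s, w}; ¬q → p there: s:T, w:F. ✗
v: no successors, so □(¬q → p) holds vacuously. ✓
w: successors {s}; ¬q → p there: s:T. ✓
Satisfying worlds: {v, w}.

2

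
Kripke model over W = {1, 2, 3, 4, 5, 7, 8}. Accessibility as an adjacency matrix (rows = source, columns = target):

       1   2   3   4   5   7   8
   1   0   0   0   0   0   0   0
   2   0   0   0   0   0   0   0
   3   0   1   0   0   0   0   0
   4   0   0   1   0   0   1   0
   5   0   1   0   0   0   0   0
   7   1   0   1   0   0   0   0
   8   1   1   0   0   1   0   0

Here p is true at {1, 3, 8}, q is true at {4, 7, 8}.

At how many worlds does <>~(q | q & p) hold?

1: no successors, so <>~(q | q & p) fails. ✗
2: no successors, so <>~(q | q & p) fails. ✗
3: successors {2}; ~(q | q & p) there: 2:T. ✓
4: successors {3, 7}; ~(q | q & p) there: 3:T, 7:F. ✓
5: successors {2}; ~(q | q & p) there: 2:T. ✓
7: successors {1, 3}; ~(q | q & p) there: 1:T, 3:T. ✓
8: successors {1, 2, 5}; ~(q | q & p) there: 1:T, 2:T, 5:T. ✓
Satisfying worlds: {3, 4, 5, 7, 8}.

5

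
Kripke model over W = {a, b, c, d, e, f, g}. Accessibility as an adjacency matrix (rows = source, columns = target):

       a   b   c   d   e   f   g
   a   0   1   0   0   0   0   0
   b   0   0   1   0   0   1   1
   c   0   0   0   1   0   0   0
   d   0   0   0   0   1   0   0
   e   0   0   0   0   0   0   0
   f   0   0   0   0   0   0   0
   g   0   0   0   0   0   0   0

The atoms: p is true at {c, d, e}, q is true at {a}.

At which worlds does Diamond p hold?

a: successors {b}; p there: b:F. ✗
b: successors {c, f, g}; p there: c:T, f:F, g:F. ✓
c: successors {d}; p there: d:T. ✓
d: successors {e}; p there: e:T. ✓
e: no successors, so Diamond p fails. ✗
f: no successors, so Diamond p fails. ✗
g: no successors, so Diamond p fails. ✗

{b, c, d}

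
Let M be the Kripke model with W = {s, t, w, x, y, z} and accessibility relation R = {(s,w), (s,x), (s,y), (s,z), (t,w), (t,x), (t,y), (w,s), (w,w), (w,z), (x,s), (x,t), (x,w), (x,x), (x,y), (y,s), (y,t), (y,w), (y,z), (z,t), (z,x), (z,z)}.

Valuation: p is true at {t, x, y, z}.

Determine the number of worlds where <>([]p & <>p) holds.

4

s: successors {w, x, y, z}; []p & <>p there: w:F, x:F, y:F, z:T. ✓
t: successors {w, x, y}; []p & <>p there: w:F, x:F, y:F. ✗
w: successors {s, w, z}; []p & <>p there: s:F, w:F, z:T. ✓
x: successors {s, t, w, x, y}; []p & <>p there: s:F, t:F, w:F, x:F, y:F. ✗
y: successors {s, t, w, z}; []p & <>p there: s:F, t:F, w:F, z:T. ✓
z: successors {t, x, z}; []p & <>p there: t:F, x:F, z:T. ✓
Satisfying worlds: {s, w, y, z}.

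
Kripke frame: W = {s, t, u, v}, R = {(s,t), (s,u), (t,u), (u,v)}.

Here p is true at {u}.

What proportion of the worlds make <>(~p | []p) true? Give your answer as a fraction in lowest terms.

1/2

s: successors {t, u}; ~p | []p there: t:T, u:F. ✓
t: successors {u}; ~p | []p there: u:F. ✗
u: successors {v}; ~p | []p there: v:T. ✓
v: no successors, so <>(~p | []p) fails. ✗
That's 2 of 4 worlds, so 2/4 = 1/2.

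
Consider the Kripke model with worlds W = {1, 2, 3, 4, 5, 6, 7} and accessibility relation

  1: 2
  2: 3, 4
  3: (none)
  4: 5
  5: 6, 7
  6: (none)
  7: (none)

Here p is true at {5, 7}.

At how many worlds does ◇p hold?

1: successors {2}; p there: 2:F. ✗
2: successors {3, 4}; p there: 3:F, 4:F. ✗
3: no successors, so ◇p fails. ✗
4: successors {5}; p there: 5:T. ✓
5: successors {6, 7}; p there: 6:F, 7:T. ✓
6: no successors, so ◇p fails. ✗
7: no successors, so ◇p fails. ✗
Satisfying worlds: {4, 5}.

2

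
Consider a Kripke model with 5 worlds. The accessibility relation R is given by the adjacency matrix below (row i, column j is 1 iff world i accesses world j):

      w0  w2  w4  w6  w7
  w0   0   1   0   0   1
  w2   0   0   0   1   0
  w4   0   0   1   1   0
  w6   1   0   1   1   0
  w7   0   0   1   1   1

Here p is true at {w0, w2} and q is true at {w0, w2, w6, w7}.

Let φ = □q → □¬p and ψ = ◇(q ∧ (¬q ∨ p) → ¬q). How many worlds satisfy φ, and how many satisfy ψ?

For □q → □¬p:
w0: □q is T, □¬p is F. ✗
w2: □q is T, □¬p is T. ✓
w4: □q is F, □¬p is T. ✓
w6: □q is F, □¬p is F. ✓
w7: □q is F, □¬p is T. ✓
— 4 worlds.
For ◇(q ∧ (¬q ∨ p) → ¬q):
w0: successors {w2, w7}; q ∧ (¬q ∨ p) → ¬q there: w2:F, w7:T. ✓
w2: successors {w6}; q ∧ (¬q ∨ p) → ¬q there: w6:T. ✓
w4: successors {w4, w6}; q ∧ (¬q ∨ p) → ¬q there: w4:T, w6:T. ✓
w6: successors {w0, w4, w6}; q ∧ (¬q ∨ p) → ¬q there: w0:F, w4:T, w6:T. ✓
w7: successors {w4, w6, w7}; q ∧ (¬q ∨ p) → ¬q there: w4:T, w6:T, w7:T. ✓
— 5 worlds.

4 and 5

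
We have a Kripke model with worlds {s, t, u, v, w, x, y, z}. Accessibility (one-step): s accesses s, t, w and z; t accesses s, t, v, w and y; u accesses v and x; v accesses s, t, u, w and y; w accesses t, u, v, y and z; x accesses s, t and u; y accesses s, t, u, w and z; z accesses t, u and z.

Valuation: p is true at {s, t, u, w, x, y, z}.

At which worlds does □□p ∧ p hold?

{u}

s: □□p is F, p is T. ✗
t: □□p is F, p is T. ✗
u: □□p is T, p is T. ✓
v: □□p is F, p is F. ✗
w: □□p is F, p is T. ✗
x: □□p is F, p is T. ✗
y: □□p is F, p is T. ✗
z: □□p is F, p is T. ✗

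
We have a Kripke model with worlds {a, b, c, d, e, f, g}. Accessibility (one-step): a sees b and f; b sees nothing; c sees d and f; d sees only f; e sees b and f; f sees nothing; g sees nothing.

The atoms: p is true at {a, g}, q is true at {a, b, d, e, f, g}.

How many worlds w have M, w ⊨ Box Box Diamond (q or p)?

a: successors {b, f}; Box Diamond (q or p) there: b:T, f:T. ✓
b: no successors, so Box Box Diamond (q or p) holds vacuously. ✓
c: successors {d, f}; Box Diamond (q or p) there: d:F, f:T. ✗
d: successors {f}; Box Diamond (q or p) there: f:T. ✓
e: successors {b, f}; Box Diamond (q or p) there: b:T, f:T. ✓
f: no successors, so Box Box Diamond (q or p) holds vacuously. ✓
g: no successors, so Box Box Diamond (q or p) holds vacuously. ✓
Satisfying worlds: {a, b, d, e, f, g}.

6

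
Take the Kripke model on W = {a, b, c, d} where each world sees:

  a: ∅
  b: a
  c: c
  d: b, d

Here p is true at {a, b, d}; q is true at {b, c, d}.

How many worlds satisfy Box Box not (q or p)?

a: no successors, so Box Box not (q or p) holds vacuously. ✓
b: successors {a}; Box not (q or p) there: a:T. ✓
c: successors {c}; Box not (q or p) there: c:F. ✗
d: successors {b, d}; Box not (q or p) there: b:F, d:F. ✗
Satisfying worlds: {a, b}.

2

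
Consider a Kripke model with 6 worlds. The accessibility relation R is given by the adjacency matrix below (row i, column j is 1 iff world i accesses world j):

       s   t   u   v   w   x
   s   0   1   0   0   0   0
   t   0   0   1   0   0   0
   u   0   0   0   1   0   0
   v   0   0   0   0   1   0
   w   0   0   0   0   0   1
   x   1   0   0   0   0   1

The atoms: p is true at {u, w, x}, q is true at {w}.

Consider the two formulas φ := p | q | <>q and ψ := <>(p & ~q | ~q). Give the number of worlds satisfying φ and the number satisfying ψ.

4 and 5

For p | q | <>q:
s: p | q is F, <>q is F. ✗
t: p | q is F, <>q is F. ✗
u: p | q is T, <>q is F. ✓
v: p | q is F, <>q is T. ✓
w: p | q is T, <>q is F. ✓
x: p | q is T, <>q is F. ✓
— 4 worlds.
For <>(p & ~q | ~q):
s: successors {t}; p & ~q | ~q there: t:T. ✓
t: successors {u}; p & ~q | ~q there: u:T. ✓
u: successors {v}; p & ~q | ~q there: v:T. ✓
v: successors {w}; p & ~q | ~q there: w:F. ✗
w: successors {x}; p & ~q | ~q there: x:T. ✓
x: successors {s, x}; p & ~q | ~q there: s:T, x:T. ✓
— 5 worlds.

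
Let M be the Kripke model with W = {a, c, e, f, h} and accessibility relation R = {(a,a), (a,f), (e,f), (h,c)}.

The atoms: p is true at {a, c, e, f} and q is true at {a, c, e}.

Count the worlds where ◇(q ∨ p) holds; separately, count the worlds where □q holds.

3 and 3

For ◇(q ∨ p):
a: successors {a, f}; q ∨ p there: a:T, f:T. ✓
c: no successors, so ◇(q ∨ p) fails. ✗
e: successors {f}; q ∨ p there: f:T. ✓
f: no successors, so ◇(q ∨ p) fails. ✗
h: successors {c}; q ∨ p there: c:T. ✓
— 3 worlds.
For □q:
a: successors {a, f}; q there: a:T, f:F. ✗
c: no successors, so □q holds vacuously. ✓
e: successors {f}; q there: f:F. ✗
f: no successors, so □q holds vacuously. ✓
h: successors {c}; q there: c:T. ✓
— 3 worlds.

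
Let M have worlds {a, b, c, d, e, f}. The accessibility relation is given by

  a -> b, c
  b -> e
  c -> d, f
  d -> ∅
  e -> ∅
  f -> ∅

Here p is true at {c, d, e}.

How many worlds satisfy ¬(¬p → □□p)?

1

a: ¬p → □□p is F. ✓
b: ¬p → □□p is T. ✗
c: ¬p → □□p is T. ✗
d: ¬p → □□p is T. ✗
e: ¬p → □□p is T. ✗
f: ¬p → □□p is T. ✗
Satisfying worlds: {a}.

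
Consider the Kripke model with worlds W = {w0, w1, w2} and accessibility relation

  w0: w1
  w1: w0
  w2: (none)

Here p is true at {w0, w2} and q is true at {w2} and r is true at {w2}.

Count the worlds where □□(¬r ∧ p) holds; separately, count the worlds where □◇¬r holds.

For □□(¬r ∧ p):
w0: successors {w1}; □(¬r ∧ p) there: w1:T. ✓
w1: successors {w0}; □(¬r ∧ p) there: w0:F. ✗
w2: no successors, so □□(¬r ∧ p) holds vacuously. ✓
— 2 worlds.
For □◇¬r:
w0: successors {w1}; ◇¬r there: w1:T. ✓
w1: successors {w0}; ◇¬r there: w0:T. ✓
w2: no successors, so □◇¬r holds vacuously. ✓
— 3 worlds.

2 and 3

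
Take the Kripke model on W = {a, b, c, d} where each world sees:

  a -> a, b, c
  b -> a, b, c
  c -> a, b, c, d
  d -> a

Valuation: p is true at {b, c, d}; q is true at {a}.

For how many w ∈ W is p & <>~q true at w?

a: p is F, <>~q is T. ✗
b: p is T, <>~q is T. ✓
c: p is T, <>~q is T. ✓
d: p is T, <>~q is F. ✗
Satisfying worlds: {b, c}.

2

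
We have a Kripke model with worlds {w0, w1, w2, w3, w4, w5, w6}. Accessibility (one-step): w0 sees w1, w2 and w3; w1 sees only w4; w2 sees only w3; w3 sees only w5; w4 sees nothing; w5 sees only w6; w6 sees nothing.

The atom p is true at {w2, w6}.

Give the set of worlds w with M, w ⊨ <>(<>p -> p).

w0: successors {w1, w2, w3}; <>p -> p there: w1:T, w2:T, w3:T. ✓
w1: successors {w4}; <>p -> p there: w4:T. ✓
w2: successors {w3}; <>p -> p there: w3:T. ✓
w3: successors {w5}; <>p -> p there: w5:F. ✗
w4: no successors, so <>(<>p -> p) fails. ✗
w5: successors {w6}; <>p -> p there: w6:T. ✓
w6: no successors, so <>(<>p -> p) fails. ✗

{w0, w1, w2, w5}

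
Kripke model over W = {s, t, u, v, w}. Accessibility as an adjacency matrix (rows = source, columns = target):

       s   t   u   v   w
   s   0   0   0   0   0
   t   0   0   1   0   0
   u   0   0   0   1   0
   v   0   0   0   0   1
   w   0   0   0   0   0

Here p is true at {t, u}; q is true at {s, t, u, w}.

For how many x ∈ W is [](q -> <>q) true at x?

s: no successors, so [](q -> <>q) holds vacuously. ✓
t: successors {u}; q -> <>q there: u:F. ✗
u: successors {v}; q -> <>q there: v:T. ✓
v: successors {w}; q -> <>q there: w:F. ✗
w: no successors, so [](q -> <>q) holds vacuously. ✓
Satisfying worlds: {s, u, w}.

3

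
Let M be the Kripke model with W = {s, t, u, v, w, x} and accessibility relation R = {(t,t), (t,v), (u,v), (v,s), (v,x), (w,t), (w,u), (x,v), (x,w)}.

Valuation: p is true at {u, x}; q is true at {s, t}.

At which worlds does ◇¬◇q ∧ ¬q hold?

{v, w}

s: ◇¬◇q is F, ¬q is F. ✗
t: ◇¬◇q is F, ¬q is F. ✗
u: ◇¬◇q is F, ¬q is T. ✗
v: ◇¬◇q is T, ¬q is T. ✓
w: ◇¬◇q is T, ¬q is T. ✓
x: ◇¬◇q is F, ¬q is T. ✗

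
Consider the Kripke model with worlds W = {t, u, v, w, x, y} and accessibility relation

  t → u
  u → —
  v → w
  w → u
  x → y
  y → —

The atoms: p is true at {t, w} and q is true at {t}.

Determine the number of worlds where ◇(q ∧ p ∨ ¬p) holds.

t: successors {u}; q ∧ p ∨ ¬p there: u:T. ✓
u: no successors, so ◇(q ∧ p ∨ ¬p) fails. ✗
v: successors {w}; q ∧ p ∨ ¬p there: w:F. ✗
w: successors {u}; q ∧ p ∨ ¬p there: u:T. ✓
x: successors {y}; q ∧ p ∨ ¬p there: y:T. ✓
y: no successors, so ◇(q ∧ p ∨ ¬p) fails. ✗
Satisfying worlds: {t, w, x}.

3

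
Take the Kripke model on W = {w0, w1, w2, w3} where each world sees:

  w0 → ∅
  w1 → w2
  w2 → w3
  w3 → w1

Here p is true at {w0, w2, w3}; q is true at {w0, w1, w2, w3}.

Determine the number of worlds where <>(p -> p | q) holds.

w0: no successors, so <>(p -> p | q) fails. ✗
w1: successors {w2}; p -> p | q there: w2:T. ✓
w2: successors {w3}; p -> p | q there: w3:T. ✓
w3: successors {w1}; p -> p | q there: w1:T. ✓
Satisfying worlds: {w1, w2, w3}.

3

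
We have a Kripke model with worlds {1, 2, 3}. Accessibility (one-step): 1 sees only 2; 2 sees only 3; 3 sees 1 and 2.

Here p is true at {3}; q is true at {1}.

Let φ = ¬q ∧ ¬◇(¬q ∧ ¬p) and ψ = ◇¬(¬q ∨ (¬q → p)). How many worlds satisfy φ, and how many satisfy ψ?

1 and 0

For ¬q ∧ ¬◇(¬q ∧ ¬p):
1: ¬q is F, ¬◇(¬q ∧ ¬p) is F. ✗
2: ¬q is T, ¬◇(¬q ∧ ¬p) is T. ✓
3: ¬q is T, ¬◇(¬q ∧ ¬p) is F. ✗
— 1 world.
For ◇¬(¬q ∨ (¬q → p)):
1: successors {2}; ¬(¬q ∨ (¬q → p)) there: 2:F. ✗
2: successors {3}; ¬(¬q ∨ (¬q → p)) there: 3:F. ✗
3: successors {1, 2}; ¬(¬q ∨ (¬q → p)) there: 1:F, 2:F. ✗
— 0 worlds.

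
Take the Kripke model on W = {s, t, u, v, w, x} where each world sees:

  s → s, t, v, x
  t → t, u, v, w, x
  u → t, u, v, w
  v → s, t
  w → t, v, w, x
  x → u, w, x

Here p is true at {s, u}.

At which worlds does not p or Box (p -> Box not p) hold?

{t, v, w, x}

s: not p is F, Box (p -> Box not p) is F. ✗
t: not p is T, Box (p -> Box not p) is F. ✓
u: not p is F, Box (p -> Box not p) is F. ✗
v: not p is T, Box (p -> Box not p) is F. ✓
w: not p is T, Box (p -> Box not p) is T. ✓
x: not p is T, Box (p -> Box not p) is F. ✓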